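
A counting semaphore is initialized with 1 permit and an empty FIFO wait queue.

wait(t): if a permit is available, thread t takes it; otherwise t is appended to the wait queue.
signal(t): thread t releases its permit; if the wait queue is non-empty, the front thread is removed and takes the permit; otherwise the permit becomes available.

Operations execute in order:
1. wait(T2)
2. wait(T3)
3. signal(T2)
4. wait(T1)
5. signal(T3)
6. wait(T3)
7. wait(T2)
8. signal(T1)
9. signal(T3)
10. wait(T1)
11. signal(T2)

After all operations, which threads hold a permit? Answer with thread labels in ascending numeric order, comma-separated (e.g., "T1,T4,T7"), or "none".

Answer: T1

Derivation:
Step 1: wait(T2) -> count=0 queue=[] holders={T2}
Step 2: wait(T3) -> count=0 queue=[T3] holders={T2}
Step 3: signal(T2) -> count=0 queue=[] holders={T3}
Step 4: wait(T1) -> count=0 queue=[T1] holders={T3}
Step 5: signal(T3) -> count=0 queue=[] holders={T1}
Step 6: wait(T3) -> count=0 queue=[T3] holders={T1}
Step 7: wait(T2) -> count=0 queue=[T3,T2] holders={T1}
Step 8: signal(T1) -> count=0 queue=[T2] holders={T3}
Step 9: signal(T3) -> count=0 queue=[] holders={T2}
Step 10: wait(T1) -> count=0 queue=[T1] holders={T2}
Step 11: signal(T2) -> count=0 queue=[] holders={T1}
Final holders: T1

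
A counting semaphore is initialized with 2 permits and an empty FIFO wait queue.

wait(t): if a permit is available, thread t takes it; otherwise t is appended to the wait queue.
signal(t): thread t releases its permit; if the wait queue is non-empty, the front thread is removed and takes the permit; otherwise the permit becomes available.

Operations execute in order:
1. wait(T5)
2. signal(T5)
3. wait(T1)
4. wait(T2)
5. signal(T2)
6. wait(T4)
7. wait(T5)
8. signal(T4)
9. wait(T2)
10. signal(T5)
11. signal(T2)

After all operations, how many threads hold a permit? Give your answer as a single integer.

Answer: 1

Derivation:
Step 1: wait(T5) -> count=1 queue=[] holders={T5}
Step 2: signal(T5) -> count=2 queue=[] holders={none}
Step 3: wait(T1) -> count=1 queue=[] holders={T1}
Step 4: wait(T2) -> count=0 queue=[] holders={T1,T2}
Step 5: signal(T2) -> count=1 queue=[] holders={T1}
Step 6: wait(T4) -> count=0 queue=[] holders={T1,T4}
Step 7: wait(T5) -> count=0 queue=[T5] holders={T1,T4}
Step 8: signal(T4) -> count=0 queue=[] holders={T1,T5}
Step 9: wait(T2) -> count=0 queue=[T2] holders={T1,T5}
Step 10: signal(T5) -> count=0 queue=[] holders={T1,T2}
Step 11: signal(T2) -> count=1 queue=[] holders={T1}
Final holders: {T1} -> 1 thread(s)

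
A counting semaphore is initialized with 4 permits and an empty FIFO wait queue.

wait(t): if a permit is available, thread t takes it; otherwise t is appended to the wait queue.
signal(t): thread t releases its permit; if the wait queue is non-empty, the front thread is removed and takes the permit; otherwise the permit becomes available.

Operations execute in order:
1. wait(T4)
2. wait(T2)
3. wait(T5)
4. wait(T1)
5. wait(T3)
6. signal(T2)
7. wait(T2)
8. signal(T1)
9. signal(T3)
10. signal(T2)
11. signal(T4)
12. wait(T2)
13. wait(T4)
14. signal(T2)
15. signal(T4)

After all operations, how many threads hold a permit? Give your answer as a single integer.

Step 1: wait(T4) -> count=3 queue=[] holders={T4}
Step 2: wait(T2) -> count=2 queue=[] holders={T2,T4}
Step 3: wait(T5) -> count=1 queue=[] holders={T2,T4,T5}
Step 4: wait(T1) -> count=0 queue=[] holders={T1,T2,T4,T5}
Step 5: wait(T3) -> count=0 queue=[T3] holders={T1,T2,T4,T5}
Step 6: signal(T2) -> count=0 queue=[] holders={T1,T3,T4,T5}
Step 7: wait(T2) -> count=0 queue=[T2] holders={T1,T3,T4,T5}
Step 8: signal(T1) -> count=0 queue=[] holders={T2,T3,T4,T5}
Step 9: signal(T3) -> count=1 queue=[] holders={T2,T4,T5}
Step 10: signal(T2) -> count=2 queue=[] holders={T4,T5}
Step 11: signal(T4) -> count=3 queue=[] holders={T5}
Step 12: wait(T2) -> count=2 queue=[] holders={T2,T5}
Step 13: wait(T4) -> count=1 queue=[] holders={T2,T4,T5}
Step 14: signal(T2) -> count=2 queue=[] holders={T4,T5}
Step 15: signal(T4) -> count=3 queue=[] holders={T5}
Final holders: {T5} -> 1 thread(s)

Answer: 1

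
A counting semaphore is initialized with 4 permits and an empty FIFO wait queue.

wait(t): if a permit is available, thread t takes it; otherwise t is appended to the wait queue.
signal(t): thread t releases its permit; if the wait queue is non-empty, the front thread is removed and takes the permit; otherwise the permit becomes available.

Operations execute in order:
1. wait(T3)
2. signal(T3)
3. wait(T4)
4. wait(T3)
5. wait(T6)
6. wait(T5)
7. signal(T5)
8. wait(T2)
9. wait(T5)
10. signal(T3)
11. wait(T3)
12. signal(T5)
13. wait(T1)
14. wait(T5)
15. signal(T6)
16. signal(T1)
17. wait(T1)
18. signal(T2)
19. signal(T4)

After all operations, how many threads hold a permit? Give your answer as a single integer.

Answer: 3

Derivation:
Step 1: wait(T3) -> count=3 queue=[] holders={T3}
Step 2: signal(T3) -> count=4 queue=[] holders={none}
Step 3: wait(T4) -> count=3 queue=[] holders={T4}
Step 4: wait(T3) -> count=2 queue=[] holders={T3,T4}
Step 5: wait(T6) -> count=1 queue=[] holders={T3,T4,T6}
Step 6: wait(T5) -> count=0 queue=[] holders={T3,T4,T5,T6}
Step 7: signal(T5) -> count=1 queue=[] holders={T3,T4,T6}
Step 8: wait(T2) -> count=0 queue=[] holders={T2,T3,T4,T6}
Step 9: wait(T5) -> count=0 queue=[T5] holders={T2,T3,T4,T6}
Step 10: signal(T3) -> count=0 queue=[] holders={T2,T4,T5,T6}
Step 11: wait(T3) -> count=0 queue=[T3] holders={T2,T4,T5,T6}
Step 12: signal(T5) -> count=0 queue=[] holders={T2,T3,T4,T6}
Step 13: wait(T1) -> count=0 queue=[T1] holders={T2,T3,T4,T6}
Step 14: wait(T5) -> count=0 queue=[T1,T5] holders={T2,T3,T4,T6}
Step 15: signal(T6) -> count=0 queue=[T5] holders={T1,T2,T3,T4}
Step 16: signal(T1) -> count=0 queue=[] holders={T2,T3,T4,T5}
Step 17: wait(T1) -> count=0 queue=[T1] holders={T2,T3,T4,T5}
Step 18: signal(T2) -> count=0 queue=[] holders={T1,T3,T4,T5}
Step 19: signal(T4) -> count=1 queue=[] holders={T1,T3,T5}
Final holders: {T1,T3,T5} -> 3 thread(s)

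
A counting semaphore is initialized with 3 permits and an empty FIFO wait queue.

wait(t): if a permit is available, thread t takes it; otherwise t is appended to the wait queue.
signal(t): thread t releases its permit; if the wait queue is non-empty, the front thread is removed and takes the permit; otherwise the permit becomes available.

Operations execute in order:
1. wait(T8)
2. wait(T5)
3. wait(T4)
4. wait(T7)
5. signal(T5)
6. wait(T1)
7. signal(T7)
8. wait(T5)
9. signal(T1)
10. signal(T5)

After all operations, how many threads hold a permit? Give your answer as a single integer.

Answer: 2

Derivation:
Step 1: wait(T8) -> count=2 queue=[] holders={T8}
Step 2: wait(T5) -> count=1 queue=[] holders={T5,T8}
Step 3: wait(T4) -> count=0 queue=[] holders={T4,T5,T8}
Step 4: wait(T7) -> count=0 queue=[T7] holders={T4,T5,T8}
Step 5: signal(T5) -> count=0 queue=[] holders={T4,T7,T8}
Step 6: wait(T1) -> count=0 queue=[T1] holders={T4,T7,T8}
Step 7: signal(T7) -> count=0 queue=[] holders={T1,T4,T8}
Step 8: wait(T5) -> count=0 queue=[T5] holders={T1,T4,T8}
Step 9: signal(T1) -> count=0 queue=[] holders={T4,T5,T8}
Step 10: signal(T5) -> count=1 queue=[] holders={T4,T8}
Final holders: {T4,T8} -> 2 thread(s)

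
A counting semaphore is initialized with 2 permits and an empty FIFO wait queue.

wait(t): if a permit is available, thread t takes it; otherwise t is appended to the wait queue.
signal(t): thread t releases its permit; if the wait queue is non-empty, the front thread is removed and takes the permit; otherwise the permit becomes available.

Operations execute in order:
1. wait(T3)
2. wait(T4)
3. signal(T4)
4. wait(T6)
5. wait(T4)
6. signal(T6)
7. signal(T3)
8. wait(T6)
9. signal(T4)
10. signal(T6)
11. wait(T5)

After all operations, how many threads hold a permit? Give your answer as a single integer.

Step 1: wait(T3) -> count=1 queue=[] holders={T3}
Step 2: wait(T4) -> count=0 queue=[] holders={T3,T4}
Step 3: signal(T4) -> count=1 queue=[] holders={T3}
Step 4: wait(T6) -> count=0 queue=[] holders={T3,T6}
Step 5: wait(T4) -> count=0 queue=[T4] holders={T3,T6}
Step 6: signal(T6) -> count=0 queue=[] holders={T3,T4}
Step 7: signal(T3) -> count=1 queue=[] holders={T4}
Step 8: wait(T6) -> count=0 queue=[] holders={T4,T6}
Step 9: signal(T4) -> count=1 queue=[] holders={T6}
Step 10: signal(T6) -> count=2 queue=[] holders={none}
Step 11: wait(T5) -> count=1 queue=[] holders={T5}
Final holders: {T5} -> 1 thread(s)

Answer: 1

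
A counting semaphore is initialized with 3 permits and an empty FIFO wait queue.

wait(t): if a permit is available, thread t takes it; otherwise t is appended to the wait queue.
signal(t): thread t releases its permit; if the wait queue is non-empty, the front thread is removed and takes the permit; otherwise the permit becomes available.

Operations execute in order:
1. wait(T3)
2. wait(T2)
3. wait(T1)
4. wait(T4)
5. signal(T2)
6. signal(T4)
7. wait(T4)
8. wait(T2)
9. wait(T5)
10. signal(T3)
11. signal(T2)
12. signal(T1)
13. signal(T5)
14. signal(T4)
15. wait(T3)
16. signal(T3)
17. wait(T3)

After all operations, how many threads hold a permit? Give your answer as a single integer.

Answer: 1

Derivation:
Step 1: wait(T3) -> count=2 queue=[] holders={T3}
Step 2: wait(T2) -> count=1 queue=[] holders={T2,T3}
Step 3: wait(T1) -> count=0 queue=[] holders={T1,T2,T3}
Step 4: wait(T4) -> count=0 queue=[T4] holders={T1,T2,T3}
Step 5: signal(T2) -> count=0 queue=[] holders={T1,T3,T4}
Step 6: signal(T4) -> count=1 queue=[] holders={T1,T3}
Step 7: wait(T4) -> count=0 queue=[] holders={T1,T3,T4}
Step 8: wait(T2) -> count=0 queue=[T2] holders={T1,T3,T4}
Step 9: wait(T5) -> count=0 queue=[T2,T5] holders={T1,T3,T4}
Step 10: signal(T3) -> count=0 queue=[T5] holders={T1,T2,T4}
Step 11: signal(T2) -> count=0 queue=[] holders={T1,T4,T5}
Step 12: signal(T1) -> count=1 queue=[] holders={T4,T5}
Step 13: signal(T5) -> count=2 queue=[] holders={T4}
Step 14: signal(T4) -> count=3 queue=[] holders={none}
Step 15: wait(T3) -> count=2 queue=[] holders={T3}
Step 16: signal(T3) -> count=3 queue=[] holders={none}
Step 17: wait(T3) -> count=2 queue=[] holders={T3}
Final holders: {T3} -> 1 thread(s)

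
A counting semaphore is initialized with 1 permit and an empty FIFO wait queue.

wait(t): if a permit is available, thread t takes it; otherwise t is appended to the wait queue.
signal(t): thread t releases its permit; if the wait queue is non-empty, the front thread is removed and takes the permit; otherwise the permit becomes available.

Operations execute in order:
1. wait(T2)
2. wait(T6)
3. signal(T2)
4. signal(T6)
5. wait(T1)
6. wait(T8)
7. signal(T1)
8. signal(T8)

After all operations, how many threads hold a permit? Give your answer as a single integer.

Answer: 0

Derivation:
Step 1: wait(T2) -> count=0 queue=[] holders={T2}
Step 2: wait(T6) -> count=0 queue=[T6] holders={T2}
Step 3: signal(T2) -> count=0 queue=[] holders={T6}
Step 4: signal(T6) -> count=1 queue=[] holders={none}
Step 5: wait(T1) -> count=0 queue=[] holders={T1}
Step 6: wait(T8) -> count=0 queue=[T8] holders={T1}
Step 7: signal(T1) -> count=0 queue=[] holders={T8}
Step 8: signal(T8) -> count=1 queue=[] holders={none}
Final holders: {none} -> 0 thread(s)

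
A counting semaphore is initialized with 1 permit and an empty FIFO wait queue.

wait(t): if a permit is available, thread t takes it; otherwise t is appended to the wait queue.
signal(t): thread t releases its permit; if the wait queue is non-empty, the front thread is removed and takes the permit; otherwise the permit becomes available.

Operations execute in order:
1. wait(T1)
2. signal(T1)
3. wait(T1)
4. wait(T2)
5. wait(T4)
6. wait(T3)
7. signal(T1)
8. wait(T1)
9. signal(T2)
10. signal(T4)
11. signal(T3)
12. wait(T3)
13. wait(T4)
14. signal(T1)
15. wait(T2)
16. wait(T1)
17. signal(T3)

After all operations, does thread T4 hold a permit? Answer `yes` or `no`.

Step 1: wait(T1) -> count=0 queue=[] holders={T1}
Step 2: signal(T1) -> count=1 queue=[] holders={none}
Step 3: wait(T1) -> count=0 queue=[] holders={T1}
Step 4: wait(T2) -> count=0 queue=[T2] holders={T1}
Step 5: wait(T4) -> count=0 queue=[T2,T4] holders={T1}
Step 6: wait(T3) -> count=0 queue=[T2,T4,T3] holders={T1}
Step 7: signal(T1) -> count=0 queue=[T4,T3] holders={T2}
Step 8: wait(T1) -> count=0 queue=[T4,T3,T1] holders={T2}
Step 9: signal(T2) -> count=0 queue=[T3,T1] holders={T4}
Step 10: signal(T4) -> count=0 queue=[T1] holders={T3}
Step 11: signal(T3) -> count=0 queue=[] holders={T1}
Step 12: wait(T3) -> count=0 queue=[T3] holders={T1}
Step 13: wait(T4) -> count=0 queue=[T3,T4] holders={T1}
Step 14: signal(T1) -> count=0 queue=[T4] holders={T3}
Step 15: wait(T2) -> count=0 queue=[T4,T2] holders={T3}
Step 16: wait(T1) -> count=0 queue=[T4,T2,T1] holders={T3}
Step 17: signal(T3) -> count=0 queue=[T2,T1] holders={T4}
Final holders: {T4} -> T4 in holders

Answer: yes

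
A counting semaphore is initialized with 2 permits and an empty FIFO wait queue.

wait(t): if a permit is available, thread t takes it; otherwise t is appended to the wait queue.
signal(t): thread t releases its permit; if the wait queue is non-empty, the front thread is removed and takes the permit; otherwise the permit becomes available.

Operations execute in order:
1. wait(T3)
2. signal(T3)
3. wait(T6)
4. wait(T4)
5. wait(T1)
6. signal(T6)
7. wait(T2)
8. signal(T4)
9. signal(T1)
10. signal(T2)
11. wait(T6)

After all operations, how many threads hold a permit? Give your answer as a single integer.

Answer: 1

Derivation:
Step 1: wait(T3) -> count=1 queue=[] holders={T3}
Step 2: signal(T3) -> count=2 queue=[] holders={none}
Step 3: wait(T6) -> count=1 queue=[] holders={T6}
Step 4: wait(T4) -> count=0 queue=[] holders={T4,T6}
Step 5: wait(T1) -> count=0 queue=[T1] holders={T4,T6}
Step 6: signal(T6) -> count=0 queue=[] holders={T1,T4}
Step 7: wait(T2) -> count=0 queue=[T2] holders={T1,T4}
Step 8: signal(T4) -> count=0 queue=[] holders={T1,T2}
Step 9: signal(T1) -> count=1 queue=[] holders={T2}
Step 10: signal(T2) -> count=2 queue=[] holders={none}
Step 11: wait(T6) -> count=1 queue=[] holders={T6}
Final holders: {T6} -> 1 thread(s)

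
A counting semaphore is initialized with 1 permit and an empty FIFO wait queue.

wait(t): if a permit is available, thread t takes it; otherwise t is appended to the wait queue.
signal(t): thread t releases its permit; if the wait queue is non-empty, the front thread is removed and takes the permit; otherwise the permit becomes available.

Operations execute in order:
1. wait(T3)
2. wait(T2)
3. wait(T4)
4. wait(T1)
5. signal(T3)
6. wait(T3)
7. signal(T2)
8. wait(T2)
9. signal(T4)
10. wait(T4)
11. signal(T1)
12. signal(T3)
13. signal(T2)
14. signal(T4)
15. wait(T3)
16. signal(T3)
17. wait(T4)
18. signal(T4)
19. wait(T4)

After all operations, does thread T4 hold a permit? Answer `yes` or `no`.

Step 1: wait(T3) -> count=0 queue=[] holders={T3}
Step 2: wait(T2) -> count=0 queue=[T2] holders={T3}
Step 3: wait(T4) -> count=0 queue=[T2,T4] holders={T3}
Step 4: wait(T1) -> count=0 queue=[T2,T4,T1] holders={T3}
Step 5: signal(T3) -> count=0 queue=[T4,T1] holders={T2}
Step 6: wait(T3) -> count=0 queue=[T4,T1,T3] holders={T2}
Step 7: signal(T2) -> count=0 queue=[T1,T3] holders={T4}
Step 8: wait(T2) -> count=0 queue=[T1,T3,T2] holders={T4}
Step 9: signal(T4) -> count=0 queue=[T3,T2] holders={T1}
Step 10: wait(T4) -> count=0 queue=[T3,T2,T4] holders={T1}
Step 11: signal(T1) -> count=0 queue=[T2,T4] holders={T3}
Step 12: signal(T3) -> count=0 queue=[T4] holders={T2}
Step 13: signal(T2) -> count=0 queue=[] holders={T4}
Step 14: signal(T4) -> count=1 queue=[] holders={none}
Step 15: wait(T3) -> count=0 queue=[] holders={T3}
Step 16: signal(T3) -> count=1 queue=[] holders={none}
Step 17: wait(T4) -> count=0 queue=[] holders={T4}
Step 18: signal(T4) -> count=1 queue=[] holders={none}
Step 19: wait(T4) -> count=0 queue=[] holders={T4}
Final holders: {T4} -> T4 in holders

Answer: yes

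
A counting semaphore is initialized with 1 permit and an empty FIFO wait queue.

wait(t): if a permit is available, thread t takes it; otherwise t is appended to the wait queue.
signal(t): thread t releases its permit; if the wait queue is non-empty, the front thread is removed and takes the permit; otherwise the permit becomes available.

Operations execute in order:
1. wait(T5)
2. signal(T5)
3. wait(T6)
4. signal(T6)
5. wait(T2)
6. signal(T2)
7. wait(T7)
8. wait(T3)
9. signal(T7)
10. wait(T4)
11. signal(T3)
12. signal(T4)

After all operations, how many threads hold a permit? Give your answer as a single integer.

Step 1: wait(T5) -> count=0 queue=[] holders={T5}
Step 2: signal(T5) -> count=1 queue=[] holders={none}
Step 3: wait(T6) -> count=0 queue=[] holders={T6}
Step 4: signal(T6) -> count=1 queue=[] holders={none}
Step 5: wait(T2) -> count=0 queue=[] holders={T2}
Step 6: signal(T2) -> count=1 queue=[] holders={none}
Step 7: wait(T7) -> count=0 queue=[] holders={T7}
Step 8: wait(T3) -> count=0 queue=[T3] holders={T7}
Step 9: signal(T7) -> count=0 queue=[] holders={T3}
Step 10: wait(T4) -> count=0 queue=[T4] holders={T3}
Step 11: signal(T3) -> count=0 queue=[] holders={T4}
Step 12: signal(T4) -> count=1 queue=[] holders={none}
Final holders: {none} -> 0 thread(s)

Answer: 0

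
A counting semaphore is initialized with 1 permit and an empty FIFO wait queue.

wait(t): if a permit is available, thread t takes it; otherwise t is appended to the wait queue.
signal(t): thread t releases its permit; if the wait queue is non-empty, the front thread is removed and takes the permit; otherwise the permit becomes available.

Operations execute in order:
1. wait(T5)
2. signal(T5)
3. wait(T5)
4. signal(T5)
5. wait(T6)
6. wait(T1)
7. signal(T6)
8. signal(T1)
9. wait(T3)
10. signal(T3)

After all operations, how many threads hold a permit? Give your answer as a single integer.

Step 1: wait(T5) -> count=0 queue=[] holders={T5}
Step 2: signal(T5) -> count=1 queue=[] holders={none}
Step 3: wait(T5) -> count=0 queue=[] holders={T5}
Step 4: signal(T5) -> count=1 queue=[] holders={none}
Step 5: wait(T6) -> count=0 queue=[] holders={T6}
Step 6: wait(T1) -> count=0 queue=[T1] holders={T6}
Step 7: signal(T6) -> count=0 queue=[] holders={T1}
Step 8: signal(T1) -> count=1 queue=[] holders={none}
Step 9: wait(T3) -> count=0 queue=[] holders={T3}
Step 10: signal(T3) -> count=1 queue=[] holders={none}
Final holders: {none} -> 0 thread(s)

Answer: 0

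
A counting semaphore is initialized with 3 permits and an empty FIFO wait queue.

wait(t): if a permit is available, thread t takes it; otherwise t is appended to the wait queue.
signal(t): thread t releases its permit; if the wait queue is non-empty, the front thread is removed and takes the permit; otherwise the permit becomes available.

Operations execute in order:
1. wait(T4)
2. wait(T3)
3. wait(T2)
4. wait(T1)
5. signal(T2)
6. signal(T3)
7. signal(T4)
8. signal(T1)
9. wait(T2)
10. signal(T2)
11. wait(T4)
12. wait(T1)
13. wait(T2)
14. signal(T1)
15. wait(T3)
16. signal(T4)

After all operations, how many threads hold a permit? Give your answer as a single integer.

Step 1: wait(T4) -> count=2 queue=[] holders={T4}
Step 2: wait(T3) -> count=1 queue=[] holders={T3,T4}
Step 3: wait(T2) -> count=0 queue=[] holders={T2,T3,T4}
Step 4: wait(T1) -> count=0 queue=[T1] holders={T2,T3,T4}
Step 5: signal(T2) -> count=0 queue=[] holders={T1,T3,T4}
Step 6: signal(T3) -> count=1 queue=[] holders={T1,T4}
Step 7: signal(T4) -> count=2 queue=[] holders={T1}
Step 8: signal(T1) -> count=3 queue=[] holders={none}
Step 9: wait(T2) -> count=2 queue=[] holders={T2}
Step 10: signal(T2) -> count=3 queue=[] holders={none}
Step 11: wait(T4) -> count=2 queue=[] holders={T4}
Step 12: wait(T1) -> count=1 queue=[] holders={T1,T4}
Step 13: wait(T2) -> count=0 queue=[] holders={T1,T2,T4}
Step 14: signal(T1) -> count=1 queue=[] holders={T2,T4}
Step 15: wait(T3) -> count=0 queue=[] holders={T2,T3,T4}
Step 16: signal(T4) -> count=1 queue=[] holders={T2,T3}
Final holders: {T2,T3} -> 2 thread(s)

Answer: 2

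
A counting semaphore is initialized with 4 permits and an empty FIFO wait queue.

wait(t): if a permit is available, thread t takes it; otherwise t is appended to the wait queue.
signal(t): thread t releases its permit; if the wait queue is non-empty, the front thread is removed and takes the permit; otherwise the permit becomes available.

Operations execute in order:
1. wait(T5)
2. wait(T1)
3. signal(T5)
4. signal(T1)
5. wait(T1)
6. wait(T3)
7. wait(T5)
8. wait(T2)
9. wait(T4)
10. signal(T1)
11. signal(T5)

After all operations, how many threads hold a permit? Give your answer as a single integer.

Step 1: wait(T5) -> count=3 queue=[] holders={T5}
Step 2: wait(T1) -> count=2 queue=[] holders={T1,T5}
Step 3: signal(T5) -> count=3 queue=[] holders={T1}
Step 4: signal(T1) -> count=4 queue=[] holders={none}
Step 5: wait(T1) -> count=3 queue=[] holders={T1}
Step 6: wait(T3) -> count=2 queue=[] holders={T1,T3}
Step 7: wait(T5) -> count=1 queue=[] holders={T1,T3,T5}
Step 8: wait(T2) -> count=0 queue=[] holders={T1,T2,T3,T5}
Step 9: wait(T4) -> count=0 queue=[T4] holders={T1,T2,T3,T5}
Step 10: signal(T1) -> count=0 queue=[] holders={T2,T3,T4,T5}
Step 11: signal(T5) -> count=1 queue=[] holders={T2,T3,T4}
Final holders: {T2,T3,T4} -> 3 thread(s)

Answer: 3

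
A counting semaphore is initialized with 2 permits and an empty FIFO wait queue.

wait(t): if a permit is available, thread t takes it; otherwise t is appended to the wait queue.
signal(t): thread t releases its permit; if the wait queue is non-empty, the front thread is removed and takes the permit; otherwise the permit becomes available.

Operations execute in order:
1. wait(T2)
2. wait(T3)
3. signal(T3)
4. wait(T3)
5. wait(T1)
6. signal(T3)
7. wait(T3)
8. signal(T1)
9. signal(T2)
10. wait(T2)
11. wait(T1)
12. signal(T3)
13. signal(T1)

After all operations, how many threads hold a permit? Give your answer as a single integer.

Step 1: wait(T2) -> count=1 queue=[] holders={T2}
Step 2: wait(T3) -> count=0 queue=[] holders={T2,T3}
Step 3: signal(T3) -> count=1 queue=[] holders={T2}
Step 4: wait(T3) -> count=0 queue=[] holders={T2,T3}
Step 5: wait(T1) -> count=0 queue=[T1] holders={T2,T3}
Step 6: signal(T3) -> count=0 queue=[] holders={T1,T2}
Step 7: wait(T3) -> count=0 queue=[T3] holders={T1,T2}
Step 8: signal(T1) -> count=0 queue=[] holders={T2,T3}
Step 9: signal(T2) -> count=1 queue=[] holders={T3}
Step 10: wait(T2) -> count=0 queue=[] holders={T2,T3}
Step 11: wait(T1) -> count=0 queue=[T1] holders={T2,T3}
Step 12: signal(T3) -> count=0 queue=[] holders={T1,T2}
Step 13: signal(T1) -> count=1 queue=[] holders={T2}
Final holders: {T2} -> 1 thread(s)

Answer: 1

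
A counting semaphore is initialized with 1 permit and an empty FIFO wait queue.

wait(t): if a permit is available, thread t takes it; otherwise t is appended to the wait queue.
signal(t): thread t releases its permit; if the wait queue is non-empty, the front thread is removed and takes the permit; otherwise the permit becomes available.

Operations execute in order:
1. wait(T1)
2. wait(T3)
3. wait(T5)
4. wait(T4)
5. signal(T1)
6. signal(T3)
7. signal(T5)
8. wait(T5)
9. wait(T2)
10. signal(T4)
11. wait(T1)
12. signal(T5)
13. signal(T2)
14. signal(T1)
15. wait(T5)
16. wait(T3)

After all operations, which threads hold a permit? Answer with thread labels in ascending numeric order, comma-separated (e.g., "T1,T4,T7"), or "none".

Answer: T5

Derivation:
Step 1: wait(T1) -> count=0 queue=[] holders={T1}
Step 2: wait(T3) -> count=0 queue=[T3] holders={T1}
Step 3: wait(T5) -> count=0 queue=[T3,T5] holders={T1}
Step 4: wait(T4) -> count=0 queue=[T3,T5,T4] holders={T1}
Step 5: signal(T1) -> count=0 queue=[T5,T4] holders={T3}
Step 6: signal(T3) -> count=0 queue=[T4] holders={T5}
Step 7: signal(T5) -> count=0 queue=[] holders={T4}
Step 8: wait(T5) -> count=0 queue=[T5] holders={T4}
Step 9: wait(T2) -> count=0 queue=[T5,T2] holders={T4}
Step 10: signal(T4) -> count=0 queue=[T2] holders={T5}
Step 11: wait(T1) -> count=0 queue=[T2,T1] holders={T5}
Step 12: signal(T5) -> count=0 queue=[T1] holders={T2}
Step 13: signal(T2) -> count=0 queue=[] holders={T1}
Step 14: signal(T1) -> count=1 queue=[] holders={none}
Step 15: wait(T5) -> count=0 queue=[] holders={T5}
Step 16: wait(T3) -> count=0 queue=[T3] holders={T5}
Final holders: T5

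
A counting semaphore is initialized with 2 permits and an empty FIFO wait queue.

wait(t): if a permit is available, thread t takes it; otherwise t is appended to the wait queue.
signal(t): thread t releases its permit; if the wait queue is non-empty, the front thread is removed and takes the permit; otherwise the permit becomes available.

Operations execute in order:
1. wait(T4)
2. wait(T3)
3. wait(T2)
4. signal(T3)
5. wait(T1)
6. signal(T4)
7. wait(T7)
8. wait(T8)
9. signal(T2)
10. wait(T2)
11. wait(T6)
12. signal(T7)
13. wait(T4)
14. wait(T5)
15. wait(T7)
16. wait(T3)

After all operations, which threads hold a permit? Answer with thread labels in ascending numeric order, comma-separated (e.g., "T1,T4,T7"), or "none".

Answer: T1,T8

Derivation:
Step 1: wait(T4) -> count=1 queue=[] holders={T4}
Step 2: wait(T3) -> count=0 queue=[] holders={T3,T4}
Step 3: wait(T2) -> count=0 queue=[T2] holders={T3,T4}
Step 4: signal(T3) -> count=0 queue=[] holders={T2,T4}
Step 5: wait(T1) -> count=0 queue=[T1] holders={T2,T4}
Step 6: signal(T4) -> count=0 queue=[] holders={T1,T2}
Step 7: wait(T7) -> count=0 queue=[T7] holders={T1,T2}
Step 8: wait(T8) -> count=0 queue=[T7,T8] holders={T1,T2}
Step 9: signal(T2) -> count=0 queue=[T8] holders={T1,T7}
Step 10: wait(T2) -> count=0 queue=[T8,T2] holders={T1,T7}
Step 11: wait(T6) -> count=0 queue=[T8,T2,T6] holders={T1,T7}
Step 12: signal(T7) -> count=0 queue=[T2,T6] holders={T1,T8}
Step 13: wait(T4) -> count=0 queue=[T2,T6,T4] holders={T1,T8}
Step 14: wait(T5) -> count=0 queue=[T2,T6,T4,T5] holders={T1,T8}
Step 15: wait(T7) -> count=0 queue=[T2,T6,T4,T5,T7] holders={T1,T8}
Step 16: wait(T3) -> count=0 queue=[T2,T6,T4,T5,T7,T3] holders={T1,T8}
Final holders: T1,T8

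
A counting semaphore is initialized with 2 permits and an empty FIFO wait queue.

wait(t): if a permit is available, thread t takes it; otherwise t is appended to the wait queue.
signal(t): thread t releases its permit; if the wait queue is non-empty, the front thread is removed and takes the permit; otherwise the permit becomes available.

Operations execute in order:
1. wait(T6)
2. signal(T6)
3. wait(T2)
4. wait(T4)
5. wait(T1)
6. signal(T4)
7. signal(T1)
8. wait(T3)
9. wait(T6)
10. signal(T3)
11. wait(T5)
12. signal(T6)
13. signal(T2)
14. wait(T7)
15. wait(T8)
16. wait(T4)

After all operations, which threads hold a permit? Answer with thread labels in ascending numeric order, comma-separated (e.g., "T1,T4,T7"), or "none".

Answer: T5,T7

Derivation:
Step 1: wait(T6) -> count=1 queue=[] holders={T6}
Step 2: signal(T6) -> count=2 queue=[] holders={none}
Step 3: wait(T2) -> count=1 queue=[] holders={T2}
Step 4: wait(T4) -> count=0 queue=[] holders={T2,T4}
Step 5: wait(T1) -> count=0 queue=[T1] holders={T2,T4}
Step 6: signal(T4) -> count=0 queue=[] holders={T1,T2}
Step 7: signal(T1) -> count=1 queue=[] holders={T2}
Step 8: wait(T3) -> count=0 queue=[] holders={T2,T3}
Step 9: wait(T6) -> count=0 queue=[T6] holders={T2,T3}
Step 10: signal(T3) -> count=0 queue=[] holders={T2,T6}
Step 11: wait(T5) -> count=0 queue=[T5] holders={T2,T6}
Step 12: signal(T6) -> count=0 queue=[] holders={T2,T5}
Step 13: signal(T2) -> count=1 queue=[] holders={T5}
Step 14: wait(T7) -> count=0 queue=[] holders={T5,T7}
Step 15: wait(T8) -> count=0 queue=[T8] holders={T5,T7}
Step 16: wait(T4) -> count=0 queue=[T8,T4] holders={T5,T7}
Final holders: T5,T7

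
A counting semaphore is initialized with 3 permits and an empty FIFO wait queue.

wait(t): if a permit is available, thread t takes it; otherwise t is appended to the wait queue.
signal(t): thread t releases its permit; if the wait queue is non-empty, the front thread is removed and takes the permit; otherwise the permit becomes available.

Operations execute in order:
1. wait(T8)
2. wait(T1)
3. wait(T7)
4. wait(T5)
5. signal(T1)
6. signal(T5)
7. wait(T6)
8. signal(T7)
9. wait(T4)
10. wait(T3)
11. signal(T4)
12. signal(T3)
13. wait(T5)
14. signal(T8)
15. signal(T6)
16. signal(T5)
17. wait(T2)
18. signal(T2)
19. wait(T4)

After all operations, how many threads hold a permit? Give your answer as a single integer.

Answer: 1

Derivation:
Step 1: wait(T8) -> count=2 queue=[] holders={T8}
Step 2: wait(T1) -> count=1 queue=[] holders={T1,T8}
Step 3: wait(T7) -> count=0 queue=[] holders={T1,T7,T8}
Step 4: wait(T5) -> count=0 queue=[T5] holders={T1,T7,T8}
Step 5: signal(T1) -> count=0 queue=[] holders={T5,T7,T8}
Step 6: signal(T5) -> count=1 queue=[] holders={T7,T8}
Step 7: wait(T6) -> count=0 queue=[] holders={T6,T7,T8}
Step 8: signal(T7) -> count=1 queue=[] holders={T6,T8}
Step 9: wait(T4) -> count=0 queue=[] holders={T4,T6,T8}
Step 10: wait(T3) -> count=0 queue=[T3] holders={T4,T6,T8}
Step 11: signal(T4) -> count=0 queue=[] holders={T3,T6,T8}
Step 12: signal(T3) -> count=1 queue=[] holders={T6,T8}
Step 13: wait(T5) -> count=0 queue=[] holders={T5,T6,T8}
Step 14: signal(T8) -> count=1 queue=[] holders={T5,T6}
Step 15: signal(T6) -> count=2 queue=[] holders={T5}
Step 16: signal(T5) -> count=3 queue=[] holders={none}
Step 17: wait(T2) -> count=2 queue=[] holders={T2}
Step 18: signal(T2) -> count=3 queue=[] holders={none}
Step 19: wait(T4) -> count=2 queue=[] holders={T4}
Final holders: {T4} -> 1 thread(s)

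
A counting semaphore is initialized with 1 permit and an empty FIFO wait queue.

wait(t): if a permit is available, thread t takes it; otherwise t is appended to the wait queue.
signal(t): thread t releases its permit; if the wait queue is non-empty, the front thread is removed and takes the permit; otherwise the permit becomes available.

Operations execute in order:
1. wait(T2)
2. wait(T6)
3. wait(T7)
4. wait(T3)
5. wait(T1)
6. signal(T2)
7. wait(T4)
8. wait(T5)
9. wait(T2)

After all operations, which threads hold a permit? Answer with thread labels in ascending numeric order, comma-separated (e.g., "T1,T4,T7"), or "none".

Step 1: wait(T2) -> count=0 queue=[] holders={T2}
Step 2: wait(T6) -> count=0 queue=[T6] holders={T2}
Step 3: wait(T7) -> count=0 queue=[T6,T7] holders={T2}
Step 4: wait(T3) -> count=0 queue=[T6,T7,T3] holders={T2}
Step 5: wait(T1) -> count=0 queue=[T6,T7,T3,T1] holders={T2}
Step 6: signal(T2) -> count=0 queue=[T7,T3,T1] holders={T6}
Step 7: wait(T4) -> count=0 queue=[T7,T3,T1,T4] holders={T6}
Step 8: wait(T5) -> count=0 queue=[T7,T3,T1,T4,T5] holders={T6}
Step 9: wait(T2) -> count=0 queue=[T7,T3,T1,T4,T5,T2] holders={T6}
Final holders: T6

Answer: T6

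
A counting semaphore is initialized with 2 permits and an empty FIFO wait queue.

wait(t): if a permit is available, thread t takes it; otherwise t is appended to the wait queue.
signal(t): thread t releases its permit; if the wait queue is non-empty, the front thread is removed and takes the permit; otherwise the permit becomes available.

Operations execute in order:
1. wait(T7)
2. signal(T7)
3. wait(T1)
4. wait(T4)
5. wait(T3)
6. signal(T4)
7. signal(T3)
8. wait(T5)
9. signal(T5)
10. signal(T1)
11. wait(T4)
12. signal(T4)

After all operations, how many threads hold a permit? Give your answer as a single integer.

Step 1: wait(T7) -> count=1 queue=[] holders={T7}
Step 2: signal(T7) -> count=2 queue=[] holders={none}
Step 3: wait(T1) -> count=1 queue=[] holders={T1}
Step 4: wait(T4) -> count=0 queue=[] holders={T1,T4}
Step 5: wait(T3) -> count=0 queue=[T3] holders={T1,T4}
Step 6: signal(T4) -> count=0 queue=[] holders={T1,T3}
Step 7: signal(T3) -> count=1 queue=[] holders={T1}
Step 8: wait(T5) -> count=0 queue=[] holders={T1,T5}
Step 9: signal(T5) -> count=1 queue=[] holders={T1}
Step 10: signal(T1) -> count=2 queue=[] holders={none}
Step 11: wait(T4) -> count=1 queue=[] holders={T4}
Step 12: signal(T4) -> count=2 queue=[] holders={none}
Final holders: {none} -> 0 thread(s)

Answer: 0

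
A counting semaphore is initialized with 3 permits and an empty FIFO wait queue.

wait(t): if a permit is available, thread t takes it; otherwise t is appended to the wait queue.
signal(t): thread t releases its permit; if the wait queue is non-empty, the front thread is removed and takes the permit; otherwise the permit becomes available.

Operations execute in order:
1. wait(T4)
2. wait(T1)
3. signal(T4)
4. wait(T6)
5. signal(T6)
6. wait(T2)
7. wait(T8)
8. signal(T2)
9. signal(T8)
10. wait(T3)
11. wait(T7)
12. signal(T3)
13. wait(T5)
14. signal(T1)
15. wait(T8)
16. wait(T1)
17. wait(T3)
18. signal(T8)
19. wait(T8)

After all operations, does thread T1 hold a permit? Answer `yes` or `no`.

Step 1: wait(T4) -> count=2 queue=[] holders={T4}
Step 2: wait(T1) -> count=1 queue=[] holders={T1,T4}
Step 3: signal(T4) -> count=2 queue=[] holders={T1}
Step 4: wait(T6) -> count=1 queue=[] holders={T1,T6}
Step 5: signal(T6) -> count=2 queue=[] holders={T1}
Step 6: wait(T2) -> count=1 queue=[] holders={T1,T2}
Step 7: wait(T8) -> count=0 queue=[] holders={T1,T2,T8}
Step 8: signal(T2) -> count=1 queue=[] holders={T1,T8}
Step 9: signal(T8) -> count=2 queue=[] holders={T1}
Step 10: wait(T3) -> count=1 queue=[] holders={T1,T3}
Step 11: wait(T7) -> count=0 queue=[] holders={T1,T3,T7}
Step 12: signal(T3) -> count=1 queue=[] holders={T1,T7}
Step 13: wait(T5) -> count=0 queue=[] holders={T1,T5,T7}
Step 14: signal(T1) -> count=1 queue=[] holders={T5,T7}
Step 15: wait(T8) -> count=0 queue=[] holders={T5,T7,T8}
Step 16: wait(T1) -> count=0 queue=[T1] holders={T5,T7,T8}
Step 17: wait(T3) -> count=0 queue=[T1,T3] holders={T5,T7,T8}
Step 18: signal(T8) -> count=0 queue=[T3] holders={T1,T5,T7}
Step 19: wait(T8) -> count=0 queue=[T3,T8] holders={T1,T5,T7}
Final holders: {T1,T5,T7} -> T1 in holders

Answer: yes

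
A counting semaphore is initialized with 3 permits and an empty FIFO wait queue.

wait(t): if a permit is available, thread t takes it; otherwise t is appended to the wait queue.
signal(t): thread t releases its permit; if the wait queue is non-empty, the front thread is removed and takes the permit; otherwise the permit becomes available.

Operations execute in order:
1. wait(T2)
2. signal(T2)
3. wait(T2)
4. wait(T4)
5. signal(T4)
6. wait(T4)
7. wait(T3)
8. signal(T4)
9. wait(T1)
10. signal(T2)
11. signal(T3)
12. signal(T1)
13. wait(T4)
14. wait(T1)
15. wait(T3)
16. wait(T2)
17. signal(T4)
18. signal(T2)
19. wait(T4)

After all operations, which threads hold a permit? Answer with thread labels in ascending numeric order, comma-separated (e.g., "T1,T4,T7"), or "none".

Step 1: wait(T2) -> count=2 queue=[] holders={T2}
Step 2: signal(T2) -> count=3 queue=[] holders={none}
Step 3: wait(T2) -> count=2 queue=[] holders={T2}
Step 4: wait(T4) -> count=1 queue=[] holders={T2,T4}
Step 5: signal(T4) -> count=2 queue=[] holders={T2}
Step 6: wait(T4) -> count=1 queue=[] holders={T2,T4}
Step 7: wait(T3) -> count=0 queue=[] holders={T2,T3,T4}
Step 8: signal(T4) -> count=1 queue=[] holders={T2,T3}
Step 9: wait(T1) -> count=0 queue=[] holders={T1,T2,T3}
Step 10: signal(T2) -> count=1 queue=[] holders={T1,T3}
Step 11: signal(T3) -> count=2 queue=[] holders={T1}
Step 12: signal(T1) -> count=3 queue=[] holders={none}
Step 13: wait(T4) -> count=2 queue=[] holders={T4}
Step 14: wait(T1) -> count=1 queue=[] holders={T1,T4}
Step 15: wait(T3) -> count=0 queue=[] holders={T1,T3,T4}
Step 16: wait(T2) -> count=0 queue=[T2] holders={T1,T3,T4}
Step 17: signal(T4) -> count=0 queue=[] holders={T1,T2,T3}
Step 18: signal(T2) -> count=1 queue=[] holders={T1,T3}
Step 19: wait(T4) -> count=0 queue=[] holders={T1,T3,T4}
Final holders: T1,T3,T4

Answer: T1,T3,T4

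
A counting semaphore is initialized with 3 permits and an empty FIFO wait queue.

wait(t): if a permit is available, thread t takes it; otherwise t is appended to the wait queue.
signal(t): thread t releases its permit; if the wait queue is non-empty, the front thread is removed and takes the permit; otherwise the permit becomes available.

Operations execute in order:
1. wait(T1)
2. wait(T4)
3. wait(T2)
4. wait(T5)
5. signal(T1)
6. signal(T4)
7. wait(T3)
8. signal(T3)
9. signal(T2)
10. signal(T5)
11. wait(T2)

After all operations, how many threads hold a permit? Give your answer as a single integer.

Step 1: wait(T1) -> count=2 queue=[] holders={T1}
Step 2: wait(T4) -> count=1 queue=[] holders={T1,T4}
Step 3: wait(T2) -> count=0 queue=[] holders={T1,T2,T4}
Step 4: wait(T5) -> count=0 queue=[T5] holders={T1,T2,T4}
Step 5: signal(T1) -> count=0 queue=[] holders={T2,T4,T5}
Step 6: signal(T4) -> count=1 queue=[] holders={T2,T5}
Step 7: wait(T3) -> count=0 queue=[] holders={T2,T3,T5}
Step 8: signal(T3) -> count=1 queue=[] holders={T2,T5}
Step 9: signal(T2) -> count=2 queue=[] holders={T5}
Step 10: signal(T5) -> count=3 queue=[] holders={none}
Step 11: wait(T2) -> count=2 queue=[] holders={T2}
Final holders: {T2} -> 1 thread(s)

Answer: 1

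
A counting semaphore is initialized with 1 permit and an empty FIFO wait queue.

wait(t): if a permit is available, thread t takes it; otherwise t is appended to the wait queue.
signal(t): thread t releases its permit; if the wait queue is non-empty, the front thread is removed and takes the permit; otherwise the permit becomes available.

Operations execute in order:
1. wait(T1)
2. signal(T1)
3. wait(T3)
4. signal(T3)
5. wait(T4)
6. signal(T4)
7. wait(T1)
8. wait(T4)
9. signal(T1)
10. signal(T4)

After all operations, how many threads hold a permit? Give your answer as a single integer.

Answer: 0

Derivation:
Step 1: wait(T1) -> count=0 queue=[] holders={T1}
Step 2: signal(T1) -> count=1 queue=[] holders={none}
Step 3: wait(T3) -> count=0 queue=[] holders={T3}
Step 4: signal(T3) -> count=1 queue=[] holders={none}
Step 5: wait(T4) -> count=0 queue=[] holders={T4}
Step 6: signal(T4) -> count=1 queue=[] holders={none}
Step 7: wait(T1) -> count=0 queue=[] holders={T1}
Step 8: wait(T4) -> count=0 queue=[T4] holders={T1}
Step 9: signal(T1) -> count=0 queue=[] holders={T4}
Step 10: signal(T4) -> count=1 queue=[] holders={none}
Final holders: {none} -> 0 thread(s)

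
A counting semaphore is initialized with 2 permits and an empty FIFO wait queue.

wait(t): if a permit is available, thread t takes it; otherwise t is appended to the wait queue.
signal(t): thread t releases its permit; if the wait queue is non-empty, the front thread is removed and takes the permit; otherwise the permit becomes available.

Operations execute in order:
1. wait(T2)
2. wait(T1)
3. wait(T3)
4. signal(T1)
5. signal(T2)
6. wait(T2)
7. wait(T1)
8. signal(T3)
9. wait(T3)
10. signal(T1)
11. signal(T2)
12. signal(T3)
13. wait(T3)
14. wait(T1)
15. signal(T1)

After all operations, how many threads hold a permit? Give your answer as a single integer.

Step 1: wait(T2) -> count=1 queue=[] holders={T2}
Step 2: wait(T1) -> count=0 queue=[] holders={T1,T2}
Step 3: wait(T3) -> count=0 queue=[T3] holders={T1,T2}
Step 4: signal(T1) -> count=0 queue=[] holders={T2,T3}
Step 5: signal(T2) -> count=1 queue=[] holders={T3}
Step 6: wait(T2) -> count=0 queue=[] holders={T2,T3}
Step 7: wait(T1) -> count=0 queue=[T1] holders={T2,T3}
Step 8: signal(T3) -> count=0 queue=[] holders={T1,T2}
Step 9: wait(T3) -> count=0 queue=[T3] holders={T1,T2}
Step 10: signal(T1) -> count=0 queue=[] holders={T2,T3}
Step 11: signal(T2) -> count=1 queue=[] holders={T3}
Step 12: signal(T3) -> count=2 queue=[] holders={none}
Step 13: wait(T3) -> count=1 queue=[] holders={T3}
Step 14: wait(T1) -> count=0 queue=[] holders={T1,T3}
Step 15: signal(T1) -> count=1 queue=[] holders={T3}
Final holders: {T3} -> 1 thread(s)

Answer: 1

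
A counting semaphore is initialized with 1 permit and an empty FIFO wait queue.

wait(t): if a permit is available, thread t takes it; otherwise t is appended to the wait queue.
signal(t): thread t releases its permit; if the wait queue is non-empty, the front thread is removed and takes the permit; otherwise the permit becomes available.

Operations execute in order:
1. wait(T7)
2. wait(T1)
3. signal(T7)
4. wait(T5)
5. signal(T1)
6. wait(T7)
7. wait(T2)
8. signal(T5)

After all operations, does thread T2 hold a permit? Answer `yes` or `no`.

Answer: no

Derivation:
Step 1: wait(T7) -> count=0 queue=[] holders={T7}
Step 2: wait(T1) -> count=0 queue=[T1] holders={T7}
Step 3: signal(T7) -> count=0 queue=[] holders={T1}
Step 4: wait(T5) -> count=0 queue=[T5] holders={T1}
Step 5: signal(T1) -> count=0 queue=[] holders={T5}
Step 6: wait(T7) -> count=0 queue=[T7] holders={T5}
Step 7: wait(T2) -> count=0 queue=[T7,T2] holders={T5}
Step 8: signal(T5) -> count=0 queue=[T2] holders={T7}
Final holders: {T7} -> T2 not in holders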